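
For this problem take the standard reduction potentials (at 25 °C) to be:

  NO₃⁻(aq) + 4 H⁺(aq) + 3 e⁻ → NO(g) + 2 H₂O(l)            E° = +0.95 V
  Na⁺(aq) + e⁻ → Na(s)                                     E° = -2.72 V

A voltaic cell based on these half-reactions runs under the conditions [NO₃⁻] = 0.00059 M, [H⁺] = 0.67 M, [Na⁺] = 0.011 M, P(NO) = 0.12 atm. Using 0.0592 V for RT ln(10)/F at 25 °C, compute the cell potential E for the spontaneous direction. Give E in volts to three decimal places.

+3.727 V

NO₃⁻/NO is the cathode (higher E°), Na⁺/Na the anode: E°cell = +0.95 − (-2.72) = +3.67 V, n = 3.
Overall: NO₃⁻(aq) + 4 H⁺(aq) + 3 Na(s) → NO(g) + 2 H₂O(l) + 3 Na⁺(aq)
Q = P(NO)·[Na⁺]^3 / ([NO₃⁻]·[H⁺]^4); log Q = -2.872.
E = E° − (0.0592/n) log Q = +3.67 − (0.0592/3)(-2.872) = +3.727 V.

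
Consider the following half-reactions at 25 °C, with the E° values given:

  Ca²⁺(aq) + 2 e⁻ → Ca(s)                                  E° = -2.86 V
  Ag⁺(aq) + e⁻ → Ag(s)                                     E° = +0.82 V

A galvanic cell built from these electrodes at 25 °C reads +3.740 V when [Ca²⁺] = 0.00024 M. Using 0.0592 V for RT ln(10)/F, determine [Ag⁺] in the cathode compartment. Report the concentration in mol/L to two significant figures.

Ag⁺/Ag is the cathode, Ca²⁺/Ca the anode: E°cell = +3.68 V, n = 2.
Overall reaction: 2 Ag⁺(aq) + Ca(s) → 2 Ag(s) + Ca²⁺(aq); Q = [Ca²⁺]^1/[Ag⁺]^2.
From E = E° − (0.0592/n) log Q: log Q = (E° − E)·n/0.0592 = (+3.68 − (+3.740))·2/0.0592 = -2.0270.
So 2·log[Ag⁺] = 1·log(0.00024) − log Q = -3.6198 − (-2.0270) = -1.5928; log[Ag⁺] = -1.5928 / 2 = -0.7964; [Ag⁺] = 10^(-0.7964) ≈ 0.16 M.

0.16 M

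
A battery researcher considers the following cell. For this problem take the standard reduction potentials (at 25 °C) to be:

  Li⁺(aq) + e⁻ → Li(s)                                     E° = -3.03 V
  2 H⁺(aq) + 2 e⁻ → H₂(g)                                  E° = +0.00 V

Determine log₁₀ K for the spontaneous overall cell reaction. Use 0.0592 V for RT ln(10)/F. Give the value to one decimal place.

Cathode: H⁺/H₂; anode: Li⁺/Li. E°cell = +3.03 V, n = 2.
log K = nE°cell / 0.0592 = (2)(+3.03) / 0.0592 = 102.4.

102.4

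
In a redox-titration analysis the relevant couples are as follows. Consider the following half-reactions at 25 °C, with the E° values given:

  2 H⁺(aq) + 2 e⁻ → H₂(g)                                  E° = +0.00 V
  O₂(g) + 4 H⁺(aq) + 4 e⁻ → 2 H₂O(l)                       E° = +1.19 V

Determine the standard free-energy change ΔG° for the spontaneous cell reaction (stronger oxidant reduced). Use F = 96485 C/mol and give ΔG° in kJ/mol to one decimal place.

O₂/H₂O (E° = +1.19 V) is the cathode; H⁺/H₂ (E° = +0.00 V) is the anode, so E°cell = +1.19 V.
Balancing electrons gives n = 4 (lcm of 4 and 2).
ΔG° = −nFE° = −(4)(96485)(+1.19) = -459,269 J = -459.3 kJ/mol.

-459.3 kJ/mol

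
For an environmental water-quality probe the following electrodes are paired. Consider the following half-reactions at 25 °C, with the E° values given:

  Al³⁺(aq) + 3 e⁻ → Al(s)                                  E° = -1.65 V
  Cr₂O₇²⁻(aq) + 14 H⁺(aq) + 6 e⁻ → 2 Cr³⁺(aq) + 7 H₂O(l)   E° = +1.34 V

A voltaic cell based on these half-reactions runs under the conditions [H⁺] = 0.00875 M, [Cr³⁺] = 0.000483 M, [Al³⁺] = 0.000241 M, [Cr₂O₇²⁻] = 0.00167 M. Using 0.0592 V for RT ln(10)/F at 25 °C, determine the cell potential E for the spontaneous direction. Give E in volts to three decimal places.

Cr₂O₇²⁻/Cr³⁺ is the cathode (higher E°), Al³⁺/Al the anode: E°cell = +1.34 − (-1.65) = +2.99 V, n = 6.
Overall: Cr₂O₇²⁻(aq) + 14 H⁺(aq) + 2 Al(s) → 2 Cr³⁺(aq) + 7 H₂O(l) + 2 Al³⁺(aq)
Q = [Cr³⁺]^2·[Al³⁺]^2 / ([Cr₂O₇²⁻]·[H⁺]^14); log Q = 17.721.
E = E° − (0.0592/n) log Q = +2.99 − (0.0592/6)(17.721) = +2.815 V.

+2.815 V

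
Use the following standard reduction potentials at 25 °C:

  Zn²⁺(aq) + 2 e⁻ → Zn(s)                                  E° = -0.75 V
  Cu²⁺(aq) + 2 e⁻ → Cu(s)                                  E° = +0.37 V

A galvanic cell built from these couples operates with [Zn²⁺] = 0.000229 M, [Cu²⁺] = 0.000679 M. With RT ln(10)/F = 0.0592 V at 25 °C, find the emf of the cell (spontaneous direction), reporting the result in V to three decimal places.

+1.134 V

Cu²⁺/Cu is the cathode (higher E°), Zn²⁺/Zn the anode: E°cell = +0.37 − (-0.75) = +1.12 V, n = 2.
Overall: Cu²⁺(aq) + Zn(s) → Cu(s) + Zn²⁺(aq)
Q = [Zn²⁺] / ([Cu²⁺]); log Q = -0.472.
E = E° − (0.0592/n) log Q = +1.12 − (0.0592/2)(-0.472) = +1.134 V.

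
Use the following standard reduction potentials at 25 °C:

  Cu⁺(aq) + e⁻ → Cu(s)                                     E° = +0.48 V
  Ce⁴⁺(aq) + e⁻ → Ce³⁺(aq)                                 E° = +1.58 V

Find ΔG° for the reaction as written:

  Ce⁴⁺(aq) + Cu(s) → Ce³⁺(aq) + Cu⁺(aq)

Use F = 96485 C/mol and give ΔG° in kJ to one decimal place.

-106.1 kJ

As written, Ce⁴⁺/Ce³⁺ is reduced (cathode) and Cu⁺/Cu is oxidised (anode), so E°cell = (+1.58) − (+0.48) = +1.10 V.
Balancing electrons gives n = 1.
ΔG° = −nFE° = −(1)(96485)(+1.10) = -106,134 J = -106.1 kJ.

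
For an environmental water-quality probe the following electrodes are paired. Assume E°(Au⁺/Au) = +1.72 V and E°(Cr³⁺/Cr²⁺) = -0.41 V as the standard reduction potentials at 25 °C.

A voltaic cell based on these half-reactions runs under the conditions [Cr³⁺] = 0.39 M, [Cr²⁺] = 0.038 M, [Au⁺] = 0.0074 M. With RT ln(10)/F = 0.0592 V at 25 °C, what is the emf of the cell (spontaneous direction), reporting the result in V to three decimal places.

+1.944 V

Au⁺/Au is the cathode (higher E°), Cr³⁺/Cr²⁺ the anode: E°cell = +1.72 − (-0.41) = +2.13 V, n = 1.
Overall: Au⁺(aq) + Cr²⁺(aq) → Au(s) + Cr³⁺(aq)
Q = [Cr³⁺] / ([Au⁺]·[Cr²⁺]); log Q = 3.142.
E = E° − (0.0592/n) log Q = +2.13 − (0.0592/1)(3.142) = +1.944 V.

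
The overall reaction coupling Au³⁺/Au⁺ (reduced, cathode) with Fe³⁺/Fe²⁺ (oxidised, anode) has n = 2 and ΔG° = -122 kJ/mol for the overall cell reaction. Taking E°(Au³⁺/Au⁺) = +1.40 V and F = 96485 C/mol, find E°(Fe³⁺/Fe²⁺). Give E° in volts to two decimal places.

+0.77 V

E°cell = −ΔG°/(nF) = −(-122×10³)/((2)(96485)) = +0.632 V.
Since Au³⁺/Au⁺ is the cathode and Fe³⁺/Fe²⁺ the anode, E°cell = E°(Au³⁺/Au⁺) − E°(Fe³⁺/Fe²⁺).
So E°(Fe³⁺/Fe²⁺) = E°(Au³⁺/Au⁺) − E°cell = (+1.40) − (+0.632) = +0.77 V.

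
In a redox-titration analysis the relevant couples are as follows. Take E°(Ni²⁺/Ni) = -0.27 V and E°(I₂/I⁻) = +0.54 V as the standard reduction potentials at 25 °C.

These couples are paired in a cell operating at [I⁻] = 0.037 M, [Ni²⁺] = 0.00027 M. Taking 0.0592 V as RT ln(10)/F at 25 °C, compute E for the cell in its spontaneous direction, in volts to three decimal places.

+1.000 V

I₂/I⁻ is the cathode (higher E°), Ni²⁺/Ni the anode: E°cell = +0.54 − (-0.27) = +0.81 V, n = 2.
Overall: I₂(s) + Ni(s) → 2 I⁻(aq) + Ni²⁺(aq)
Q = [I⁻]^2·[Ni²⁺]; log Q = -6.432.
E = E° − (0.0592/n) log Q = +0.81 − (0.0592/2)(-6.432) = +1.000 V.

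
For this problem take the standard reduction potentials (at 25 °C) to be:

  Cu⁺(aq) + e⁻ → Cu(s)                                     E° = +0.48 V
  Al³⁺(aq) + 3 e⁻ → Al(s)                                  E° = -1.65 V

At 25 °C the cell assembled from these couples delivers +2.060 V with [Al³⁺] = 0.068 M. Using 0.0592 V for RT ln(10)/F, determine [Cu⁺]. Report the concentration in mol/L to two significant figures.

Cu⁺/Cu is the cathode, Al³⁺/Al the anode: E°cell = +2.13 V, n = 3.
Overall reaction: 3 Cu⁺(aq) + Al(s) → 3 Cu(s) + Al³⁺(aq); Q = [Al³⁺]^1/[Cu⁺]^3.
From E = E° − (0.0592/n) log Q: log Q = (E° − E)·n/0.0592 = (+2.13 − (+2.060))·3/0.0592 = 3.5473.
So 3·log[Cu⁺] = 1·log(0.068) − log Q = -1.1675 − (3.5473) = -4.7148; log[Cu⁺] = -4.7148 / 3 = -1.5716; [Cu⁺] = 10^(-1.5716) ≈ 0.027 M.

0.027 M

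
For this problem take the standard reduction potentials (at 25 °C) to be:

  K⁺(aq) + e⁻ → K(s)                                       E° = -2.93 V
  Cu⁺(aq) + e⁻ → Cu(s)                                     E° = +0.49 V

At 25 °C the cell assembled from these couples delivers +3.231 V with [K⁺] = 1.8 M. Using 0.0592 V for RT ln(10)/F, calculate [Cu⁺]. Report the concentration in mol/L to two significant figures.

Cu⁺/Cu is the cathode, K⁺/K the anode: E°cell = +3.42 V, n = 1.
Overall reaction: Cu⁺(aq) + K(s) → Cu(s) + K⁺(aq); Q = [K⁺]^1/[Cu⁺]^1.
From E = E° − (0.0592/n) log Q: log Q = (E° − E)·n/0.0592 = (+3.42 − (+3.231))·1/0.0592 = 3.1926.
So 1·log[Cu⁺] = 1·log(1.8) − log Q = 0.2553 − (3.1926) = -2.9373; [Cu⁺] = 10^(-2.9373) ≈ 0.0012 M.

0.0012 M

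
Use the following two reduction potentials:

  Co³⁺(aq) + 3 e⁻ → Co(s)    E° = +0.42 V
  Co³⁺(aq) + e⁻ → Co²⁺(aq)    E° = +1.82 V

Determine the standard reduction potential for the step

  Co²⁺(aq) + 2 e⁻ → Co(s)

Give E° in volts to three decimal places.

-0.280 V

Sequential free energies add, so n₃E°₃ = n₁E°₁ + n₂E°₂.
With n₃ = 3, and the known step contributing 1×(+1.82) V, the unknown satisfies 2·E° = 3×(+0.42) − 1×(+1.82) = -0.560.
E° = -0.560 / 2 = -0.280 V.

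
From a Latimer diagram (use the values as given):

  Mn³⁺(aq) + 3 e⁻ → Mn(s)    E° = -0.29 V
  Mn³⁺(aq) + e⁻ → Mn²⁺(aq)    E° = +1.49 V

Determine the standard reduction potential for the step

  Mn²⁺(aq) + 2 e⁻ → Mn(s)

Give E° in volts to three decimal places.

-1.180 V

Sequential free energies add, so n₃E°₃ = n₁E°₁ + n₂E°₂.
With n₃ = 3, and the known step contributing 1×(+1.49) V, the unknown satisfies 2·E° = 3×(-0.29) − 1×(+1.49) = -2.360.
E° = -2.360 / 2 = -1.180 V.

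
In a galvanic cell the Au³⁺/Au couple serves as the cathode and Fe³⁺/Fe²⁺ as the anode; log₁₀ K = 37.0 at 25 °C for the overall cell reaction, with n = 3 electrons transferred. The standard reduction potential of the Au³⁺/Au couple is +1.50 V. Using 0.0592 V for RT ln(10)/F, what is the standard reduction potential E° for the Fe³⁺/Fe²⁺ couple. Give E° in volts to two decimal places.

E°cell = (0.0592/n)·log K = (0.0592/3)(37.0) = +0.730 V.
Since Au³⁺/Au is the cathode and Fe³⁺/Fe²⁺ the anode, E°cell = E°(Au³⁺/Au) − E°(Fe³⁺/Fe²⁺).
So E°(Fe³⁺/Fe²⁺) = E°(Au³⁺/Au) − E°cell = (+1.50) − (+0.730) = +0.77 V.

+0.77 V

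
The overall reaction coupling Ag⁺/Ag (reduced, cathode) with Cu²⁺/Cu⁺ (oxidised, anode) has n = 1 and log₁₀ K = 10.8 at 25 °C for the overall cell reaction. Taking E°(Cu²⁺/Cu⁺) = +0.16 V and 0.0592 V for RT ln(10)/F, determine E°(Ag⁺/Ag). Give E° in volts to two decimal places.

E°cell = (0.0592/n)·log K = (0.0592/1)(10.8) = +0.639 V.
Since Ag⁺/Ag is the cathode and Cu²⁺/Cu⁺ the anode, E°cell = E°(Ag⁺/Ag) − E°(Cu²⁺/Cu⁺).
So E°(Ag⁺/Ag) = E°cell + E°(Cu²⁺/Cu⁺) = +0.639 + (+0.16) = +0.80 V.

+0.80 V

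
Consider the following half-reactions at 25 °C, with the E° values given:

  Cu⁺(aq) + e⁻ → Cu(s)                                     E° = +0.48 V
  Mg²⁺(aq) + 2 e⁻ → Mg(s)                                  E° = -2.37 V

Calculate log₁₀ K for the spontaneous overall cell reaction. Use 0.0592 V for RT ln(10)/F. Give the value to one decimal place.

Cathode: Cu⁺/Cu; anode: Mg²⁺/Mg. E°cell = +2.85 V, n = 2.
log K = nE°cell / 0.0592 = (2)(+2.85) / 0.0592 = 96.3.

96.3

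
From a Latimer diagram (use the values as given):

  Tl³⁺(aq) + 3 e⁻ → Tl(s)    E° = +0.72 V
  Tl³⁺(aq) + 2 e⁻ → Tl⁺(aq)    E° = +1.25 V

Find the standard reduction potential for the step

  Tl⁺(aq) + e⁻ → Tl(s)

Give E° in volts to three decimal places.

Sequential free energies add, so n₃E°₃ = n₁E°₁ + n₂E°₂.
With n₃ = 3, and the known step contributing 2×(+1.25) V, the unknown satisfies 1·E° = 3×(+0.72) − 2×(+1.25) = -0.340.
E° = -0.340 / 1 = -0.340 V.

-0.340 V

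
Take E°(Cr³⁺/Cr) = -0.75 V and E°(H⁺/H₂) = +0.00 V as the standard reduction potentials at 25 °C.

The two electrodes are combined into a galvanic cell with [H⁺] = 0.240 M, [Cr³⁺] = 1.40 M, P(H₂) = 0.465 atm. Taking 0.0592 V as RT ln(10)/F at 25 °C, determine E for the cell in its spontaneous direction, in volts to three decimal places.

+0.720 V

H⁺/H₂ is the cathode (higher E°), Cr³⁺/Cr the anode: E°cell = +0.00 − (-0.75) = +0.75 V, n = 6.
Overall: 6 H⁺(aq) + 2 Cr(s) → 3 H₂(g) + 2 Cr³⁺(aq)
Q = P(H₂)^3·[Cr³⁺]^2 / ([H⁺]^6); log Q = 3.013.
E = E° − (0.0592/n) log Q = +0.75 − (0.0592/6)(3.013) = +0.720 V.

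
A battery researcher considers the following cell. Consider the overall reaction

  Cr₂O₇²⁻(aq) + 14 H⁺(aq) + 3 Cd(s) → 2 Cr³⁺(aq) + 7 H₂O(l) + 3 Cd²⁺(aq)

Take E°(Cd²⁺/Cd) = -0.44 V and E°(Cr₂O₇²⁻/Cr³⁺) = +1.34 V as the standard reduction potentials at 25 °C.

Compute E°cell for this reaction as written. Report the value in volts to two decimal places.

The Cr₂O₇²⁻/Cr³⁺ couple has the higher reduction potential, so it is the cathode; Cd²⁺/Cd is oxidised at the anode.
E°cell = E°(cathode) − E°(anode) = (+1.34) − (-0.44) = +1.78 V.
Since E°cell > 0, the reaction is spontaneous under standard conditions.

+1.78 V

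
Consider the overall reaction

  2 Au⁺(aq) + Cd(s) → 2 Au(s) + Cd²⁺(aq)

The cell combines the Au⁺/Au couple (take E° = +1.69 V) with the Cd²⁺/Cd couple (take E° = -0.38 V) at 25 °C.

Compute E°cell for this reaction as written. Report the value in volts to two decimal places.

The Au⁺/Au couple has the higher reduction potential, so it is the cathode; Cd²⁺/Cd is oxidised at the anode.
E°cell = E°(cathode) − E°(anode) = (+1.69) − (-0.38) = +2.07 V.

+2.07 V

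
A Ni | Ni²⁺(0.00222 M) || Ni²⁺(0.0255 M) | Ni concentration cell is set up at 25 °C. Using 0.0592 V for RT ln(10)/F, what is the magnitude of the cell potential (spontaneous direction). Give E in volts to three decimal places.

+0.031 V

For a concentration cell E°cell = 0. The 0.0255 M side is the cathode (reduction is favoured where [Ni²⁺] is higher).
With n = 2, E = −(0.0592/2) log([Ni²⁺]ₐₙ/[Ni²⁺]꜀ₐₜ) = −(0.0592/2) log(0.00222/0.0255) = −(0.0592/2)(-1.060) = +0.031 V.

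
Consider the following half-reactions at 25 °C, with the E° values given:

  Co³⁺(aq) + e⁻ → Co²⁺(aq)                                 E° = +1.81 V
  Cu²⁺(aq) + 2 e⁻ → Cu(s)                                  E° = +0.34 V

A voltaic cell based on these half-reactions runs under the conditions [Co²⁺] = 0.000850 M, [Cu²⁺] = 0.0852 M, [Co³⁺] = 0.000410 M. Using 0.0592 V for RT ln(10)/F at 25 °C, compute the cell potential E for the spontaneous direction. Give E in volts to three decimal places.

Co³⁺/Co²⁺ is the cathode (higher E°), Cu²⁺/Cu the anode: E°cell = +1.81 − (+0.34) = +1.47 V, n = 2.
Overall: 2 Co³⁺(aq) + Cu(s) → 2 Co²⁺(aq) + Cu²⁺(aq)
Q = [Co²⁺]^2·[Cu²⁺] / ([Co³⁺]^2); log Q = -0.436.
E = E° − (0.0592/n) log Q = +1.47 − (0.0592/2)(-0.436) = +1.483 V.

+1.483 V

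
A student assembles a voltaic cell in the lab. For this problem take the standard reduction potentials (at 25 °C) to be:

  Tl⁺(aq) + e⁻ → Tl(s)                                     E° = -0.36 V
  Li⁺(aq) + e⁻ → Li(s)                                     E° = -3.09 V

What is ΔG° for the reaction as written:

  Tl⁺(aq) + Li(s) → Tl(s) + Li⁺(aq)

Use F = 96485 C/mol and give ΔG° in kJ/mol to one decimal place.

As written, Tl⁺/Tl is reduced (cathode) and Li⁺/Li is oxidised (anode), so E°cell = (-0.36) − (-3.09) = +2.73 V.
Balancing electrons gives n = 1.
ΔG° = −nFE° = −(1)(96485)(+2.73) = -263,404 J = -263.4 kJ/mol.

-263.4 kJ/mol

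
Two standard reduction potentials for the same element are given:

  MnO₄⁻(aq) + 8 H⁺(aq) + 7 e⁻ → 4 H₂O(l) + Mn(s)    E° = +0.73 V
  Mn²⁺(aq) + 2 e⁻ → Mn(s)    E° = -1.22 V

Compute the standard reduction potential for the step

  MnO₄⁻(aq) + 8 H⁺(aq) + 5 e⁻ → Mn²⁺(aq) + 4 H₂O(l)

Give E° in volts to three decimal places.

+1.510 V

Sequential free energies add, so n₃E°₃ = n₁E°₁ + n₂E°₂.
With n₃ = 7, and the known step contributing 2×(-1.22) V, the unknown satisfies 5·E° = 7×(+0.73) − 2×(-1.22) = +7.550.
E° = +7.550 / 5 = +1.510 V.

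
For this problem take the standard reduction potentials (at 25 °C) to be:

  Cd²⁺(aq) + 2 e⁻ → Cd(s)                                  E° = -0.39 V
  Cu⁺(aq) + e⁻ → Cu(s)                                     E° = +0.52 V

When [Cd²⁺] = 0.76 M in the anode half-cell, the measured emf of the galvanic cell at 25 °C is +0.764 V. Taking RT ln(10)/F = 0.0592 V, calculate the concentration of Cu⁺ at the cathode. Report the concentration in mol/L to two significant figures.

0.0030 M

Cu⁺/Cu is the cathode, Cd²⁺/Cd the anode: E°cell = +0.91 V, n = 2.
Overall reaction: 2 Cu⁺(aq) + Cd(s) → 2 Cu(s) + Cd²⁺(aq); Q = [Cd²⁺]^1/[Cu⁺]^2.
From E = E° − (0.0592/n) log Q: log Q = (E° − E)·n/0.0592 = (+0.91 − (+0.764))·2/0.0592 = 4.9324.
So 2·log[Cu⁺] = 1·log(0.76) − log Q = -0.1192 − (4.9324) = -5.0516; log[Cu⁺] = -5.0516 / 2 = -2.5258; [Cu⁺] = 10^(-2.5258) ≈ 0.0030 M.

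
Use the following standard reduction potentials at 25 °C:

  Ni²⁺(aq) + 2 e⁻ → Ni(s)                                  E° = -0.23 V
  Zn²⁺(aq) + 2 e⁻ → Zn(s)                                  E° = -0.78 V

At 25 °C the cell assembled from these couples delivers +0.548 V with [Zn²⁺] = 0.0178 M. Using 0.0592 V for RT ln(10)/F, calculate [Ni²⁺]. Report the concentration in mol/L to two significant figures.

Ni²⁺/Ni is the cathode, Zn²⁺/Zn the anode: E°cell = +0.55 V, n = 2.
Overall reaction: Ni²⁺(aq) + Zn(s) → Ni(s) + Zn²⁺(aq); Q = [Zn²⁺]^1/[Ni²⁺]^1.
From E = E° − (0.0592/n) log Q: log Q = (E° − E)·n/0.0592 = (+0.55 − (+0.548))·2/0.0592 = 0.0676.
So 1·log[Ni²⁺] = 1·log(0.0178) − log Q = -1.7496 − (0.0676) = -1.8172; [Ni²⁺] = 10^(-1.8172) ≈ 0.015 M.

0.015 M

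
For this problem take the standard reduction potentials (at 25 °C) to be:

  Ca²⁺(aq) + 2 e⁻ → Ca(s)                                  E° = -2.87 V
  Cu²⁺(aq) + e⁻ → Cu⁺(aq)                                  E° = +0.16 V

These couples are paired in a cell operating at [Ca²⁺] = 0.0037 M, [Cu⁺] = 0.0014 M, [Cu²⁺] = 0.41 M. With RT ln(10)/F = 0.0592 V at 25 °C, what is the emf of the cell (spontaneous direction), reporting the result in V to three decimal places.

+3.248 V

Cu²⁺/Cu⁺ is the cathode (higher E°), Ca²⁺/Ca the anode: E°cell = +0.16 − (-2.87) = +3.03 V, n = 2.
Overall: 2 Cu²⁺(aq) + Ca(s) → 2 Cu⁺(aq) + Ca²⁺(aq)
Q = [Cu⁺]^2·[Ca²⁺] / ([Cu²⁺]^2); log Q = -7.365.
E = E° − (0.0592/n) log Q = +3.03 − (0.0592/2)(-7.365) = +3.248 V.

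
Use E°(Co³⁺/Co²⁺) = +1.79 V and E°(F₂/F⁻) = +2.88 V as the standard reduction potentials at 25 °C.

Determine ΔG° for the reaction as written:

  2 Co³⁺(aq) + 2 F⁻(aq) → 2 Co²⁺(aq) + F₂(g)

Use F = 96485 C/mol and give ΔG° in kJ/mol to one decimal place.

As written, Co³⁺/Co²⁺ is reduced (cathode) and F₂/F⁻ is oxidised (anode), so E°cell = (+1.79) − (+2.88) = -1.09 V.
Balancing electrons gives n = 2.
ΔG° = −nFE° = −(2)(96485)(-1.09) = 210,337 J = +210.3 kJ/mol.

+210.3 kJ/mol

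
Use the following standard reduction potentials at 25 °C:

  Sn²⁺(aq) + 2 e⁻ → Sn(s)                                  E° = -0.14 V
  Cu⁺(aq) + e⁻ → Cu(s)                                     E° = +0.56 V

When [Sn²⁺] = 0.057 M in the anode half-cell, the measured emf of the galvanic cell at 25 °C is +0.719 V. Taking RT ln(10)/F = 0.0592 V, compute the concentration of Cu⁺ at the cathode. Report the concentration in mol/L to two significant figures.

Cu⁺/Cu is the cathode, Sn²⁺/Sn the anode: E°cell = +0.70 V, n = 2.
Overall reaction: 2 Cu⁺(aq) + Sn(s) → 2 Cu(s) + Sn²⁺(aq); Q = [Sn²⁺]^1/[Cu⁺]^2.
From E = E° − (0.0592/n) log Q: log Q = (E° − E)·n/0.0592 = (+0.70 − (+0.719))·2/0.0592 = -0.6419.
So 2·log[Cu⁺] = 1·log(0.057) − log Q = -1.2441 − (-0.6419) = -0.6022; log[Cu⁺] = -0.6022 / 2 = -0.3011; [Cu⁺] = 10^(-0.3011) ≈ 0.50 M.

0.50 M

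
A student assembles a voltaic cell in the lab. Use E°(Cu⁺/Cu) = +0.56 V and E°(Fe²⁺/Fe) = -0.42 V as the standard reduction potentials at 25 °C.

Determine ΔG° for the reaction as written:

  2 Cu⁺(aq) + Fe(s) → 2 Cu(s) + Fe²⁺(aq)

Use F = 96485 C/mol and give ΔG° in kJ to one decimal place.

As written, Cu⁺/Cu is reduced (cathode) and Fe²⁺/Fe is oxidised (anode), so E°cell = (+0.56) − (-0.42) = +0.98 V.
Balancing electrons gives n = 2.
ΔG° = −nFE° = −(2)(96485)(+0.98) = -189,111 J = -189.1 kJ.

-189.1 kJ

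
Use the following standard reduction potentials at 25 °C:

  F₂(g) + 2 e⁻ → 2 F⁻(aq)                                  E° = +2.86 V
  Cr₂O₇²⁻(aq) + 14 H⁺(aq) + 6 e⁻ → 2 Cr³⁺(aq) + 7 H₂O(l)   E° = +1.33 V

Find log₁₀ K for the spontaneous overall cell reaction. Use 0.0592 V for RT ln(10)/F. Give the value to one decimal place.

155.1

Cathode: F₂/F⁻; anode: Cr₂O₇²⁻/Cr³⁺. E°cell = +1.53 V, n = 6.
log K = nE°cell / 0.0592 = (6)(+1.53) / 0.0592 = 155.1.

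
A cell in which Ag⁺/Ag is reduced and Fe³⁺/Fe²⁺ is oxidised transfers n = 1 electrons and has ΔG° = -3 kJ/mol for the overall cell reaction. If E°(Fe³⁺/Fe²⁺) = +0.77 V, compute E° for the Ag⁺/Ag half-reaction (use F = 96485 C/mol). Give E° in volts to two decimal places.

+0.80 V

E°cell = −ΔG°/(nF) = −(-3×10³)/((1)(96485)) = +0.031 V.
Since Ag⁺/Ag is the cathode and Fe³⁺/Fe²⁺ the anode, E°cell = E°(Ag⁺/Ag) − E°(Fe³⁺/Fe²⁺).
So E°(Ag⁺/Ag) = E°cell + E°(Fe³⁺/Fe²⁺) = +0.031 + (+0.77) = +0.80 V.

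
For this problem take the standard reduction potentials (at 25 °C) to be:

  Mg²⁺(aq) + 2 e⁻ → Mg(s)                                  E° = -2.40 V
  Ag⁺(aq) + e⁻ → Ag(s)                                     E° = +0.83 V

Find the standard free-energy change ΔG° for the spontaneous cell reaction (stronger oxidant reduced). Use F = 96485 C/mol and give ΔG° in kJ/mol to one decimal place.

-623.3 kJ/mol

Ag⁺/Ag (E° = +0.83 V) is the cathode; Mg²⁺/Mg (E° = -2.40 V) is the anode, so E°cell = +3.23 V.
Balancing electrons gives n = 2 (lcm of 1 and 2).
ΔG° = −nFE° = −(2)(96485)(+3.23) = -623,293 J = -623.3 kJ/mol.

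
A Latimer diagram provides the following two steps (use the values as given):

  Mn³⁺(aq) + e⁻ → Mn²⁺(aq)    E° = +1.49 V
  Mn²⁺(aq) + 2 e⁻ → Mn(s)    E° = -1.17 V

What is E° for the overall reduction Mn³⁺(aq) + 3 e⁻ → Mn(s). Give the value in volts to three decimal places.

Standard free energies of sequential steps add: ΔG°₃ = ΔG°₁ + ΔG°₂, so n₃E°₃ = n₁E°₁ + n₂E°₂.
E°₃ = (1×+1.49 + 2×-1.17) / 3 = (-0.850) / 3 = -0.283 V.

-0.283 V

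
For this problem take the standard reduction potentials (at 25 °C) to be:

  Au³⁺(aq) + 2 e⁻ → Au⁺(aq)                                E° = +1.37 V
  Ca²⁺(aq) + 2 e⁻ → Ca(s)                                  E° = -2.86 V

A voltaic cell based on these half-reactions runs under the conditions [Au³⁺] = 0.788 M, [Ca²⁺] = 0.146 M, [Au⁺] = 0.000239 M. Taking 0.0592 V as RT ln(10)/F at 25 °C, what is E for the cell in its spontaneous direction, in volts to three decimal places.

Au³⁺/Au⁺ is the cathode (higher E°), Ca²⁺/Ca the anode: E°cell = +1.37 − (-2.86) = +4.23 V, n = 2.
Overall: Au³⁺(aq) + Ca(s) → Au⁺(aq) + Ca²⁺(aq)
Q = [Au⁺]·[Ca²⁺] / ([Au³⁺]); log Q = -4.354.
E = E° − (0.0592/n) log Q = +4.23 − (0.0592/2)(-4.354) = +4.359 V.

+4.359 V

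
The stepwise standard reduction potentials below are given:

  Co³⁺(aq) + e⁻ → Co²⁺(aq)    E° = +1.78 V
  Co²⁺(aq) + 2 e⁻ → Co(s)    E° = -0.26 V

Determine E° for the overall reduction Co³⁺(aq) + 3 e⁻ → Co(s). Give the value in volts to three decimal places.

Standard free energies of sequential steps add: ΔG°₃ = ΔG°₁ + ΔG°₂, so n₃E°₃ = n₁E°₁ + n₂E°₂.
E°₃ = (1×+1.78 + 2×-0.26) / 3 = (+1.260) / 3 = +0.420 V.

+0.420 V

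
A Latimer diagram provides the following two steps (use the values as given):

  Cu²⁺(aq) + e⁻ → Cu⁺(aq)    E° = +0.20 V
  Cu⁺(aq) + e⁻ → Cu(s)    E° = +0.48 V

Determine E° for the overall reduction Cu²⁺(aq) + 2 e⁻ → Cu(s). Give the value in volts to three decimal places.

+0.340 V

Standard free energies of sequential steps add: ΔG°₃ = ΔG°₁ + ΔG°₂, so n₃E°₃ = n₁E°₁ + n₂E°₂.
E°₃ = (1×+0.20 + 1×+0.48) / 2 = (+0.680) / 2 = +0.340 V.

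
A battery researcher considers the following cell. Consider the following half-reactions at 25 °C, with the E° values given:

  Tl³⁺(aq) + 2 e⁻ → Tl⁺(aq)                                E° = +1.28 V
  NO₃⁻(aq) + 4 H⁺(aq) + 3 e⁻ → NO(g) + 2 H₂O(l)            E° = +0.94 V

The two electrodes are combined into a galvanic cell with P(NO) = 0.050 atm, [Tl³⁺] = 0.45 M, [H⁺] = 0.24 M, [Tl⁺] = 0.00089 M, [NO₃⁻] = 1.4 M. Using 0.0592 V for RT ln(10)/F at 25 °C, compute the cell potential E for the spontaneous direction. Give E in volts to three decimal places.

+0.440 V

Tl³⁺/Tl⁺ is the cathode (higher E°), NO₃⁻/NO the anode: E°cell = +1.28 − (+0.94) = +0.34 V, n = 6.
Overall: 3 Tl³⁺(aq) + 2 NO(g) + 4 H₂O(l) → 3 Tl⁺(aq) + 2 NO₃⁻(aq) + 8 H⁺(aq)
Q = [Tl⁺]^3·[NO₃⁻]^2·[H⁺]^8 / ([Tl³⁺]^3·P(NO)^2); log Q = -10.175.
E = E° − (0.0592/n) log Q = +0.34 − (0.0592/6)(-10.175) = +0.440 V.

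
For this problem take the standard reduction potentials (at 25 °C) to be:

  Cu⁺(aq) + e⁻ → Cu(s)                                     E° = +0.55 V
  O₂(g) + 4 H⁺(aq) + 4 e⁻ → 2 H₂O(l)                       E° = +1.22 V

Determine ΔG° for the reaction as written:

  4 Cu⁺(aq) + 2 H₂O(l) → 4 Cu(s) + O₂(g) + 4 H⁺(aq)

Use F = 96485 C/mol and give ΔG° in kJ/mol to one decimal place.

As written, Cu⁺/Cu is reduced (cathode) and O₂/H₂O is oxidised (anode), so E°cell = (+0.55) − (+1.22) = -0.67 V.
Balancing electrons gives n = 4.
ΔG° = −nFE° = −(4)(96485)(-0.67) = 258,580 J = +258.6 kJ/mol.

+258.6 kJ/mol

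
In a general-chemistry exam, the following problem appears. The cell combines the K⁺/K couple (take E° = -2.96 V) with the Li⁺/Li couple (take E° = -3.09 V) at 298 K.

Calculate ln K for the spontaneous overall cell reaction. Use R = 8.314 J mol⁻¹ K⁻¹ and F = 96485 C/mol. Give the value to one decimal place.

Cathode: K⁺/K; anode: Li⁺/Li. E°cell = (-2.96) − (-3.09) = +0.13 V, with n = 1.
ΔG° = −nFE° = −RT ln K, so ln K = nFE°/(RT) = (1)(96485)(+0.13) / ((8.314)(298)) = 5.063.

5.1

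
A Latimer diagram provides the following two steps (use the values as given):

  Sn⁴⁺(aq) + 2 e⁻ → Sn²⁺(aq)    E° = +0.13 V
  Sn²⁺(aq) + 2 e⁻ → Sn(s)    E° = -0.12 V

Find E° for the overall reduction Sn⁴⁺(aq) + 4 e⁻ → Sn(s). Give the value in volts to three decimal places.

Since ΔG° = −nFE° is additive over sequential reductions, n₃E°₃ = n₁E°₁ + n₂E°₂.
E°₃ = (2×+0.13 + 2×-0.12) / 4 = (+0.020) / 4 = +0.005 V.

+0.005 V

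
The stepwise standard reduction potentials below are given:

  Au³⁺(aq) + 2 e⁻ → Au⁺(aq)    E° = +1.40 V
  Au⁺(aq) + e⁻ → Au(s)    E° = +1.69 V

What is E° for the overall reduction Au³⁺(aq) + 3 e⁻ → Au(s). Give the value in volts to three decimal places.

Adding the free-energy changes (−nFE°) of the two steps gives −n₃FE°₃ = −n₁FE°₁ − n₂FE°₂.
E°₃ = (2×+1.40 + 1×+1.69) / 3 = (+4.490) / 3 = +1.497 V.

+1.497 V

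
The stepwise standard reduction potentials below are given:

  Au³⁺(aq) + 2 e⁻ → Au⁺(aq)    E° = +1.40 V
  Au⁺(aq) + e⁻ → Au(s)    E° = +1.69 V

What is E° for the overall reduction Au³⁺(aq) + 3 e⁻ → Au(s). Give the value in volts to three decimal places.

Since ΔG° = −nFE° is additive over sequential reductions, n₃E°₃ = n₁E°₁ + n₂E°₂.
E°₃ = (2×+1.40 + 1×+1.69) / 3 = (+4.490) / 3 = +1.497 V.
E° values themselves are not directly additive — weighting by electron count is essential.

+1.497 V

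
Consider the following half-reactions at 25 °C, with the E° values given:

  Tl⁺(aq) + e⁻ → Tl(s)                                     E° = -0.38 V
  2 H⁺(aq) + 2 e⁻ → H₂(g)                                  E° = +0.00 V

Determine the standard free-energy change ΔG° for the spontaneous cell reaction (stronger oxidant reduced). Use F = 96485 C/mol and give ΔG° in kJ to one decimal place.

-73.3 kJ

H⁺/H₂ (E° = +0.00 V) is the cathode; Tl⁺/Tl (E° = -0.38 V) is the anode, so E°cell = +0.38 V.
Balancing electrons gives n = 2 (lcm of 2 and 1).
ΔG° = −nFE° = −(2)(96485)(+0.38) = -73,329 J = -73.3 kJ.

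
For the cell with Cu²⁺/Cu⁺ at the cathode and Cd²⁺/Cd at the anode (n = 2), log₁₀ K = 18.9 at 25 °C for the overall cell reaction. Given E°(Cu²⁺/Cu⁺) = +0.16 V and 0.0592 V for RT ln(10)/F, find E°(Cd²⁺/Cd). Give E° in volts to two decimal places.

-0.40 V

E°cell = (0.0592/n)·log K = (0.0592/2)(18.9) = +0.559 V.
Since Cu²⁺/Cu⁺ is the cathode and Cd²⁺/Cd the anode, E°cell = E°(Cu²⁺/Cu⁺) − E°(Cd²⁺/Cd).
So E°(Cd²⁺/Cd) = E°(Cu²⁺/Cu⁺) − E°cell = (+0.16) − (+0.559) = -0.40 V.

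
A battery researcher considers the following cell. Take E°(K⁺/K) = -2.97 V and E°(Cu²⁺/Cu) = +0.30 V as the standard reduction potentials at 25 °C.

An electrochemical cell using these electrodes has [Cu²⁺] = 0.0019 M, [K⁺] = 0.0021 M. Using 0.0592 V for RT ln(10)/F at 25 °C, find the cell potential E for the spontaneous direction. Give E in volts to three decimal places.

Cu²⁺/Cu is the cathode (higher E°), K⁺/K the anode: E°cell = +0.30 − (-2.97) = +3.27 V, n = 2.
Overall: Cu²⁺(aq) + 2 K(s) → Cu(s) + 2 K⁺(aq)
Q = [K⁺]^2 / ([Cu²⁺]); log Q = -2.634.
E = E° − (0.0592/n) log Q = +3.27 − (0.0592/2)(-2.634) = +3.348 V.

+3.348 V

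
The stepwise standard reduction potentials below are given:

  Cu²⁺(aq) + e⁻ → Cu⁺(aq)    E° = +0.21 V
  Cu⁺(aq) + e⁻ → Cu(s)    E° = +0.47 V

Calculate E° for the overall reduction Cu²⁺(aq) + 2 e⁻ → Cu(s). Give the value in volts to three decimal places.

Since ΔG° = −nFE° is additive over sequential reductions, n₃E°₃ = n₁E°₁ + n₂E°₂.
E°₃ = (1×+0.21 + 1×+0.47) / 2 = (+0.680) / 2 = +0.340 V.

+0.340 V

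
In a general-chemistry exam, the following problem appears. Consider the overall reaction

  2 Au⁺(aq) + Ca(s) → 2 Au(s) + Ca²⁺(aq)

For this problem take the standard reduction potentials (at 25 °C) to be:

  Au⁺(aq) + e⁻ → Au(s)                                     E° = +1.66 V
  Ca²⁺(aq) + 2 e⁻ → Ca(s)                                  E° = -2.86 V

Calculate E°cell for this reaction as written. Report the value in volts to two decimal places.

The Au⁺/Au couple has the higher reduction potential, so it is the cathode; Ca²⁺/Ca is oxidised at the anode.
E°cell = E°(cathode) − E°(anode) = (+1.66) − (-2.86) = +4.52 V.

+4.52 V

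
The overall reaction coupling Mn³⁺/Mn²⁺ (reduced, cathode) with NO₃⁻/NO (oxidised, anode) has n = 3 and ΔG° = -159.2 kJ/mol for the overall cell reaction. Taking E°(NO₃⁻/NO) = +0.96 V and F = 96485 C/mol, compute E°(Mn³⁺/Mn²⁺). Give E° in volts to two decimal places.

+1.51 V

E°cell = −ΔG°/(nF) = −(-159.2×10³)/((3)(96485)) = +0.550 V.
Since Mn³⁺/Mn²⁺ is the cathode and NO₃⁻/NO the anode, E°cell = E°(Mn³⁺/Mn²⁺) − E°(NO₃⁻/NO).
So E°(Mn³⁺/Mn²⁺) = E°cell + E°(NO₃⁻/NO) = +0.550 + (+0.96) = +1.51 V.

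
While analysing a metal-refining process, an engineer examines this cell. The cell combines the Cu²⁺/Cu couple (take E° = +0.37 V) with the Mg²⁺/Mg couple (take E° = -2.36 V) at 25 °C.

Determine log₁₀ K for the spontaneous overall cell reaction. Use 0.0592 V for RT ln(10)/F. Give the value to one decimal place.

Cathode: Cu²⁺/Cu; anode: Mg²⁺/Mg. E°cell = +2.73 V, n = 2.
log K = nE°cell / 0.0592 = (2)(+2.73) / 0.0592 = 92.2.

92.2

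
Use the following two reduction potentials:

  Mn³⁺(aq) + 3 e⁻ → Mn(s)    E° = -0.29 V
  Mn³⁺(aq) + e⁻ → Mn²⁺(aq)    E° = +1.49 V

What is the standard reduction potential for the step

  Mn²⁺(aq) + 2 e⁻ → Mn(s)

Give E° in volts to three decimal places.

Sequential free energies add, so n₃E°₃ = n₁E°₁ + n₂E°₂.
With n₃ = 3, and the known step contributing 1×(+1.49) V, the unknown satisfies 2·E° = 3×(-0.29) − 1×(+1.49) = -2.360.
E° = -2.360 / 2 = -1.180 V.

-1.180 V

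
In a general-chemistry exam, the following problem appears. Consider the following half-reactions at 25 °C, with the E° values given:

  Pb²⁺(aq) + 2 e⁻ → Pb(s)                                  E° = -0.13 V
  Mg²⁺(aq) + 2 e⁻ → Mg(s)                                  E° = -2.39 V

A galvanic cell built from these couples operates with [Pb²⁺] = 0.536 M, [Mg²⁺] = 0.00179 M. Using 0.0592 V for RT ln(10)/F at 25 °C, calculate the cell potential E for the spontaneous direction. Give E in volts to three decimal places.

Pb²⁺/Pb is the cathode (higher E°), Mg²⁺/Mg the anode: E°cell = -0.13 − (-2.39) = +2.26 V, n = 2.
Overall: Pb²⁺(aq) + Mg(s) → Pb(s) + Mg²⁺(aq)
Q = [Mg²⁺] / ([Pb²⁺]); log Q = -2.476.
E = E° − (0.0592/n) log Q = +2.26 − (0.0592/2)(-2.476) = +2.333 V.

+2.333 V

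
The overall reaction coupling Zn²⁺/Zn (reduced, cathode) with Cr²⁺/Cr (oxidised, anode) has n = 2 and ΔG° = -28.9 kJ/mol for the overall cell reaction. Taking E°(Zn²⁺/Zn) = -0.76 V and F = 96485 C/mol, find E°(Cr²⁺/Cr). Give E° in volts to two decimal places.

-0.91 V

E°cell = −ΔG°/(nF) = −(-28.9×10³)/((2)(96485)) = +0.150 V.
Since Zn²⁺/Zn is the cathode and Cr²⁺/Cr the anode, E°cell = E°(Zn²⁺/Zn) − E°(Cr²⁺/Cr).
So E°(Cr²⁺/Cr) = E°(Zn²⁺/Zn) − E°cell = (-0.76) − (+0.150) = -0.91 V.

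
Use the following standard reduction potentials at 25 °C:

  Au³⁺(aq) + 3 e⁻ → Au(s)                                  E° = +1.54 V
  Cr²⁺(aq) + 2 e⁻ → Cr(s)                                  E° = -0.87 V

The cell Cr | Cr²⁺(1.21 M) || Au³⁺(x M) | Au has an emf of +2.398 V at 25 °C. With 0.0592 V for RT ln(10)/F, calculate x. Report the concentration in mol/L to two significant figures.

Au³⁺/Au is the cathode, Cr²⁺/Cr the anode: E°cell = +2.41 V, n = 6.
Overall reaction: 2 Au³⁺(aq) + 3 Cr(s) → 2 Au(s) + 3 Cr²⁺(aq); Q = [Cr²⁺]^3/[Au³⁺]^2.
From E = E° − (0.0592/n) log Q: log Q = (E° − E)·n/0.0592 = (+2.41 − (+2.398))·6/0.0592 = 1.2162.
So 2·log[Au³⁺] = 3·log(1.21) − log Q = 0.2484 − (1.2162) = -0.9678; log[Au³⁺] = -0.9678 / 2 = -0.4839; [Au³⁺] = 10^(-0.4839) ≈ 0.33 M.

0.33 M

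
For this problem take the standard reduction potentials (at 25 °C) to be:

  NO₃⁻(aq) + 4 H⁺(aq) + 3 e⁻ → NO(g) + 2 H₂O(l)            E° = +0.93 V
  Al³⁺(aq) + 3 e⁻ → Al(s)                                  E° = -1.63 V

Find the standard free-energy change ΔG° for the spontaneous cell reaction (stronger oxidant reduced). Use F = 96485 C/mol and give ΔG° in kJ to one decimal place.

-741.0 kJ

NO₃⁻/NO (E° = +0.93 V) is the cathode; Al³⁺/Al (E° = -1.63 V) is the anode, so E°cell = +2.56 V.
Balancing electrons gives n = 3 (lcm of 3 and 3).
ΔG° = −nFE° = −(3)(96485)(+2.56) = -741,005 J = -741.0 kJ.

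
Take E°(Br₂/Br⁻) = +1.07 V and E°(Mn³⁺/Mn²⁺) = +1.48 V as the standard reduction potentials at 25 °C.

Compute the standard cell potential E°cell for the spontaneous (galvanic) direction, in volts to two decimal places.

The Mn³⁺/Mn²⁺ couple has the higher reduction potential, so it is the cathode; Br₂/Br⁻ is oxidised at the anode.
E°cell = E°(cathode) − E°(anode) = (+1.48) − (+1.07) = +0.41 V.

+0.41 V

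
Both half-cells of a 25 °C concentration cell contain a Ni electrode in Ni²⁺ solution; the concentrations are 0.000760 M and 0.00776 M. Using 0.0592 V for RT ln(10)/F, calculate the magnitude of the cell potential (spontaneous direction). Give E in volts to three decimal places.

For a concentration cell E°cell = 0. The 0.00776 M side is the cathode (reduction is favoured where [Ni²⁺] is higher).
With n = 2, E = −(0.0592/2) log([Ni²⁺]ₐₙ/[Ni²⁺]꜀ₐₜ) = −(0.0592/2) log(0.00076/0.00776) = −(0.0592/2)(-1.009) = +0.030 V.

+0.030 V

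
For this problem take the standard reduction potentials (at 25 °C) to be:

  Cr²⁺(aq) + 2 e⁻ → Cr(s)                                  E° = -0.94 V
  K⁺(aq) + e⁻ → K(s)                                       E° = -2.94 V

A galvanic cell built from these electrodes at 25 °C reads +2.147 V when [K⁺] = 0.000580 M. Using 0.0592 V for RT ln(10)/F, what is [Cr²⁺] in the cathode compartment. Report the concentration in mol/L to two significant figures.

Cr²⁺/Cr is the cathode, K⁺/K the anode: E°cell = +2.00 V, n = 2.
Overall reaction: Cr²⁺(aq) + 2 K(s) → Cr(s) + 2 K⁺(aq); Q = [K⁺]^2/[Cr²⁺]^1.
From E = E° − (0.0592/n) log Q: log Q = (E° − E)·n/0.0592 = (+2.00 − (+2.147))·2/0.0592 = -4.9662.
So 1·log[Cr²⁺] = 2·log(0.00058) − log Q = -6.4731 − (-4.9662) = -1.5069; [Cr²⁺] = 10^(-1.5069) ≈ 0.031 M.

0.031 M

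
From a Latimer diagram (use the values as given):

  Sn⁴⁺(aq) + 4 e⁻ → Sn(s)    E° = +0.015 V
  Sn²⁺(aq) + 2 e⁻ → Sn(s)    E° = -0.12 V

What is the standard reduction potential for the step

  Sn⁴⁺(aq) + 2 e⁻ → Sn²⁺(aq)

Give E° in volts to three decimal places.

Sequential free energies add, so n₃E°₃ = n₁E°₁ + n₂E°₂.
With n₃ = 4, and the known step contributing 2×(-0.12) V, the unknown satisfies 2·E° = 4×(+0.015) − 2×(-0.12) = +0.300.
E° = +0.300 / 2 = +0.150 V.

+0.150 V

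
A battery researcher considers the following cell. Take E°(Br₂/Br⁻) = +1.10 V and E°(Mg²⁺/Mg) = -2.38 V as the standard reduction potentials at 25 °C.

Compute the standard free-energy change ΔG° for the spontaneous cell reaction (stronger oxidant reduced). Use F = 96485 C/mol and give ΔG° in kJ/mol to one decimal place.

Br₂/Br⁻ (E° = +1.10 V) is the cathode; Mg²⁺/Mg (E° = -2.38 V) is the anode, so E°cell = +3.48 V.
Balancing electrons gives n = 2 (lcm of 2 and 2).
ΔG° = −nFE° = −(2)(96485)(+3.48) = -671,536 J = -671.5 kJ/mol.

-671.5 kJ/mol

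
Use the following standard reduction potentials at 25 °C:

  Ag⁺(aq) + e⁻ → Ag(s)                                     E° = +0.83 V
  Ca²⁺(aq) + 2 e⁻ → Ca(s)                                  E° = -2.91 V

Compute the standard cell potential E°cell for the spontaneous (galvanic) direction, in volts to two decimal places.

The Ag⁺/Ag couple has the higher reduction potential, so it is the cathode; Ca²⁺/Ca is oxidised at the anode.
E°cell = E°(cathode) − E°(anode) = (+0.83) − (-2.91) = +3.74 V.

+3.74 V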